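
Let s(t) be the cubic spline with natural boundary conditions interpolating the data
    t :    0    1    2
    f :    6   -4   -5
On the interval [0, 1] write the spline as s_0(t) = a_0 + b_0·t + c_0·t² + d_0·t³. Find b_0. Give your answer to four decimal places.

-12.2500

With M_i denoting the second derivative at x_i, h_i = 1, 1, and Δ_i = (y_(i+1) − y_i)/h_i = -10, -1:
  1·M_0 + 4·M_1 + 1·M_2 = 6(Δ_1 - Δ_0) = 54
Natural end conditions: M_0 = M_2 = 0.
Hence M_0 = 0, M_1 = 27/2, M_2 = 0.
On [0, 1], with s_0(t) = a_0 + b_0·t + c_0·t² + d_0·t³: c_0 = M_0/2 = 0, d_0 = (M_1 - M_0)/(6h_0) = 9/4, b_0 = Δ_0 - h_0(2M_0 + M_1)/6 = -49/4.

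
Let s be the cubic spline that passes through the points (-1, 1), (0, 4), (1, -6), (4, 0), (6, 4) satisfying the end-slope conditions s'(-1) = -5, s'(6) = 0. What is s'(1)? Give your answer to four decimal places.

-10.6383

Put M_i = s'' at the i-th knot. Here h = (1, 1, 3, 2) and Δ = (3, -10, 2, 2), so the interior equations h_(i-1)·M_(i-1) + 2(h_(i-1)+h_i)·M_i + h_i·M_(i+1) = 6(Δ_i − Δ_(i-1)) read
  1·M_0 + 4·M_1 + 1·M_2 = 6(Δ_1 - Δ_0) = -78
  1·M_1 + 8·M_2 + 3·M_3 = 6(Δ_2 - Δ_1) = 72
  3·M_2 + 10·M_3 + 2·M_4 = 6(Δ_3 - Δ_2) = 0
Clamped end conditions give two more equations: 2h_0·M_0 + h_0·M_1 = 6(Δ_0 - s'(-1)) = 48 and h_3·M_3 + 2h_3·M_4 = 6(s'(6) - Δ_3) = -12.
Forward elimination and back-substitution give M_0 = 1912/47, M_1 = -1568/47, M_2 = 694/47, M_3 = -200/47, M_4 = -41/47.
On [1, 4], s'(x) = b_2 + 2c_2·(x - 1) + 3d_2·(x - 1)² with b_2 = Δ_2 - h_2(2M_2 + M_3)/6 = -500/47, c_2 = M_2/2 = 347/47, d_2 = (M_3 - M_2)/(6h_2) = -149/141. So s'(1) = -500/47.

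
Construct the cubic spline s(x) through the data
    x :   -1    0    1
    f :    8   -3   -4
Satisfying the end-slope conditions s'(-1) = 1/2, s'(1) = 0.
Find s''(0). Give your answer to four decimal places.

With M_i denoting the second derivative at x_i, h_i = 1, 1, and Δ_i = (y_(i+1) − y_i)/h_i = -11, -1:
  1·M_0 + 4·M_1 + 1·M_2 = 6(Δ_1 - Δ_0) = 60
Clamped end conditions give two more equations: 2h_0·M_0 + h_0·M_1 = 6(Δ_0 - s'(-1)) = -69 and h_1·M_1 + 2h_1·M_2 = 6(s'(1) - Δ_1) = 6.
Forward elimination and back-substitution give M_0 = -199/4, M_1 = 61/2, M_2 = -49/4.

30.5000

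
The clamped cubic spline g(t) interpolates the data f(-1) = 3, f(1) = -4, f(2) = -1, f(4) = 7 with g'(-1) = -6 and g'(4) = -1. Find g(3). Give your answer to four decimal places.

4.4922

Let m_i = g''(x_i). Step sizes h_i = 2, 1, 2; slopes of the chords Δ_i = (y_(i+1) - y_i)/h_i = -7/2, 3, 4.
  2·m_0 + 6·m_1 + 1·m_2 = 6(Δ_1 - Δ_0) = 39
  1·m_1 + 6·m_2 + 2·m_3 = 6(Δ_2 - Δ_1) = 6
Clamped end conditions give two more equations: 2h_0·m_0 + h_0·m_1 = 6(Δ_0 - g'(-1)) = 15 and h_2·m_2 + 2h_2·m_3 = 6(g'(4) - Δ_2) = -30.
Solving: m_0 = 29/32, m_1 = 91/16, m_2 = 49/16, m_3 = -289/32.
On [2, 4], g(t) = -1 + 159/32·(t - 2) + 49/32·(t - 2)² - 129/128·(t - 2)³.
With (t - 2) = 1: g(3) = 575/128.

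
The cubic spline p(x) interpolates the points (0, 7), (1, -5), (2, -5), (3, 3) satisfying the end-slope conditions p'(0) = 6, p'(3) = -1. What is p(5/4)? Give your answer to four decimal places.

With σ_i denoting the second derivative at x_i, h_i = 1, 1, 1, and Δ_i = (y_(i+1) − y_i)/h_i = -12, 0, 8:
  1·σ_0 + 4·σ_1 + 1·σ_2 = 6(Δ_1 - Δ_0) = 72
  1·σ_1 + 4·σ_2 + 1·σ_3 = 6(Δ_2 - Δ_1) = 48
Clamped end conditions give two more equations: 2h_0·σ_0 + h_0·σ_1 = 6(Δ_0 - p'(0)) = -108 and h_2·σ_2 + 2h_2·σ_3 = 6(p'(3) - Δ_2) = -54.
Solving: σ_0 = -1054/15, σ_1 = 488/15, σ_2 = 182/15, σ_3 = -496/15.
On [1, 2], p(x) = -5 - 193/15·(x - 1) + 244/15·(x - 1)² - 17/5·(x - 1)³.
With (x - 1) = 1/4: p(5/4) = -2321/320.

-7.2531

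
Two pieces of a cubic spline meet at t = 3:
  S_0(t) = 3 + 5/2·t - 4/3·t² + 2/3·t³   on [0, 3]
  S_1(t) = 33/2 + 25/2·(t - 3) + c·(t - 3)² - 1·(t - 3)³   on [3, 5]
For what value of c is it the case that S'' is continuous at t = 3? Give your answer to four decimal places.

4.6667

S_0''(t) = -8/3 + 4·t, so S_0''(3) = 28/3. On the right, S_1''(3) = 2c, so c = 14/3.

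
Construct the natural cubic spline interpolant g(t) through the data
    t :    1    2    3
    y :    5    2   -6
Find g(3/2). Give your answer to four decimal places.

Let M_i = g''(x_i). Step sizes h_i = 1, 1; slopes of the chords Δ_i = (y_(i+1) - y_i)/h_i = -3, -8.
  1·M_0 + 4·M_1 + 1·M_2 = 6(Δ_1 - Δ_0) = -30
Natural end conditions: M_0 = M_2 = 0.
Hence M_0 = 0, M_1 = -15/2, M_2 = 0.
On [1, 2], g(t) = 5 - 7/4·(t - 1) + 0·(t - 1)² - 5/4·(t - 1)³.
With (t - 1) = 1/2: g(3/2) = 127/32.

3.9688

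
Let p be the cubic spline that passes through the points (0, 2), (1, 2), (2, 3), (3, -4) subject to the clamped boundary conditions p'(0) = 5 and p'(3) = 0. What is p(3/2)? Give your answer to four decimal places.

Put M_i = p'' at the i-th knot. Here h = (1, 1, 1) and Δ = (0, 1, -7), so the interior equations h_(i-1)·M_(i-1) + 2(h_(i-1)+h_i)·M_i + h_i·M_(i+1) = 6(Δ_i − Δ_(i-1)) read
  1·M_0 + 4·M_1 + 1·M_2 = 6(Δ_1 - Δ_0) = 6
  1·M_1 + 4·M_2 + 1·M_3 = 6(Δ_2 - Δ_1) = -48
Clamped end conditions give two more equations: 2h_0·M_0 + h_0·M_1 = 6(Δ_0 - p'(0)) = -30 and h_2·M_2 + 2h_2·M_3 = 6(p'(3) - Δ_2) = 42.
Hence M_0 = -64/3, M_1 = 38/3, M_2 = -70/3, M_3 = 98/3.
On [1, 2], p(x) = 2 + 2/3·(x - 1) + 19/3·(x - 1)² - 6·(x - 1)³.
With (x - 1) = 1/2: p(3/2) = 19/6.

3.1667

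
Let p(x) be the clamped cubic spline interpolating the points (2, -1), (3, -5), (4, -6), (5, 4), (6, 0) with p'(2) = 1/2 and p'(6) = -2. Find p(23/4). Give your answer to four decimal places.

Write M_i for p''(x_i). With h_i = 1, 1, 1, 1 and divided differences Δ_i = -4, -1, 10, -4, the continuity of p' gives the tridiagonal system
  1·M_0 + 4·M_1 + 1·M_2 = 6(Δ_1 - Δ_0) = 18
  1·M_1 + 4·M_2 + 1·M_3 = 6(Δ_2 - Δ_1) = 66
  1·M_2 + 4·M_3 + 1·M_4 = 6(Δ_3 - Δ_2) = -84
Clamped end conditions give two more equations: 2h_0·M_0 + h_0·M_1 = 6(Δ_0 - p'(2)) = -27 and h_3·M_3 + 2h_3·M_4 = 6(p'(6) - Δ_3) = 12.
Forward elimination and back-substitution give M_0 = -815/56, M_1 = 59/28, M_2 = 193/8, M_3 = -913/28, M_4 = 1249/56.
On [5, 6], p(x) = 4 + 353/112·(x - 5) - 913/56·(x - 5)² + 1025/112·(x - 5)³.
With (x - 5) = 3/4: p(23/4) = 7555/7168.

1.0540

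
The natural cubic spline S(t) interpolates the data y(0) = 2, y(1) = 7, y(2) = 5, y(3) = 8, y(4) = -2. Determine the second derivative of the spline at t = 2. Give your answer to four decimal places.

17.1429

Put m_i = S'' at the i-th knot. Here h = (1, 1, 1, 1) and Δ = (5, -2, 3, -10), so the interior equations h_(i-1)·m_(i-1) + 2(h_(i-1)+h_i)·m_i + h_i·m_(i+1) = 6(Δ_i − Δ_(i-1)) read
  1·m_0 + 4·m_1 + 1·m_2 = 6(Δ_1 - Δ_0) = -42
  1·m_1 + 4·m_2 + 1·m_3 = 6(Δ_2 - Δ_1) = 30
  1·m_2 + 4·m_3 + 1·m_4 = 6(Δ_3 - Δ_2) = -78
Natural end conditions: m_0 = m_4 = 0.
Hence m_0 = 0, m_1 = -207/14, m_2 = 120/7, m_3 = -333/14, m_4 = 0.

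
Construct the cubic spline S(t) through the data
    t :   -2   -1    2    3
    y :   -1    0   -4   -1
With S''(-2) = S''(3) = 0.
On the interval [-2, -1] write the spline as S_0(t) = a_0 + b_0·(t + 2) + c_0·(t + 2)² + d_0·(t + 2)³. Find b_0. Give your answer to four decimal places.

Write σ_i for S''(x_i). With h_i = 1, 3, 1 and divided differences Δ_i = 1, -4/3, 3, the continuity of S' gives the tridiagonal system
  1·σ_0 + 8·σ_1 + 3·σ_2 = 6(Δ_1 - Δ_0) = -14
  3·σ_1 + 8·σ_2 + 1·σ_3 = 6(Δ_2 - Δ_1) = 26
Natural end conditions: σ_0 = σ_3 = 0.
Solving: σ_0 = 0, σ_1 = -38/11, σ_2 = 50/11, σ_3 = 0.
On [-2, -1], with S_0(t) = a_0 + b_0·(t + 2) + c_0·(t + 2)² + d_0·(t + 2)³: c_0 = σ_0/2 = 0, d_0 = (σ_1 - σ_0)/(6h_0) = -19/33, b_0 = Δ_0 - h_0(2σ_0 + σ_1)/6 = 52/33.

1.5758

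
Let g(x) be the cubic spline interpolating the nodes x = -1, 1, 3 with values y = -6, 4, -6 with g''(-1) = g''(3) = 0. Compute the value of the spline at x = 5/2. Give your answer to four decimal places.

Write m_i for g''(x_i). With h_i = 2, 2 and divided differences Δ_i = 5, -5, the continuity of g' gives the tridiagonal system
  2·m_0 + 8·m_1 + 2·m_2 = 6(Δ_1 - Δ_0) = -60
Natural end conditions: m_0 = m_2 = 0.
Solving the tridiagonal system: m_0 = 0, m_1 = -15/2, m_2 = 0.
On [1, 3], g(x) = 4 + 0·(x - 1) - 15/4·(x - 1)² + 5/8·(x - 1)³.
With (x - 1) = 3/2: g(5/2) = -149/64.

-2.3281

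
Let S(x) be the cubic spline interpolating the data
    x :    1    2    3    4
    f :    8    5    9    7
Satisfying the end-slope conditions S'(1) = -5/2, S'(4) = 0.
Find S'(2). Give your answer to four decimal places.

1.0667

Write m_i for S''(x_i). With h_i = 1, 1, 1 and divided differences Δ_i = -3, 4, -2, the continuity of S' gives the tridiagonal system
  1·m_0 + 4·m_1 + 1·m_2 = 6(Δ_1 - Δ_0) = 42
  1·m_1 + 4·m_2 + 1·m_3 = 6(Δ_2 - Δ_1) = -36
Clamped end conditions give two more equations: 2h_0·m_0 + h_0·m_1 = 6(Δ_0 - S'(1)) = -3 and h_2·m_2 + 2h_2·m_3 = 6(S'(4) - Δ_2) = 12.
Solving: m_0 = -152/15, m_1 = 259/15, m_2 = -254/15, m_3 = 217/15.
On [2, 3], S'(x) = b_1 + 2c_1·(x - 2) + 3d_1·(x - 2)² with b_1 = Δ_1 - h_1(2m_1 + m_2)/6 = 16/15, c_1 = m_1/2 = 259/30, d_1 = (m_2 - m_1)/(6h_1) = -57/10. So S'(2) = 16/15.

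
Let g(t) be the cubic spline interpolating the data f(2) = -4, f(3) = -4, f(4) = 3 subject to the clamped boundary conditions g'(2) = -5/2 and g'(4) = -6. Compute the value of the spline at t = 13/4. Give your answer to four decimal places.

-1.5879

With M_i denoting the second derivative at x_i, h_i = 1, 1, and Δ_i = (y_(i+1) − y_i)/h_i = 0, 7:
  1·M_0 + 4·M_1 + 1·M_2 = 6(Δ_1 - Δ_0) = 42
Clamped end conditions give two more equations: 2h_0·M_0 + h_0·M_1 = 6(Δ_0 - g'(2)) = 15 and h_1·M_1 + 2h_1·M_2 = 6(g'(4) - Δ_1) = -78.
Solving: M_0 = -19/4, M_1 = 49/2, M_2 = -205/4.
On [3, 4], g(t) = -4 + 59/8·(t - 3) + 49/4·(t - 3)² - 101/8·(t - 3)³.
With (t - 3) = 1/4: g(13/4) = -813/512.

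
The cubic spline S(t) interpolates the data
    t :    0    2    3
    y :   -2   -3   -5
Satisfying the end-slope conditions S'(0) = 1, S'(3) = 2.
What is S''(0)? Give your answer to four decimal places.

-0.4167

Let m_i = S''(x_i). Step sizes h_i = 2, 1; slopes of the chords Δ_i = (y_(i+1) - y_i)/h_i = -1/2, -2.
  2·m_0 + 6·m_1 + 1·m_2 = 6(Δ_1 - Δ_0) = -9
Clamped end conditions give two more equations: 2h_0·m_0 + h_0·m_1 = 6(Δ_0 - S'(0)) = -9 and h_1·m_1 + 2h_1·m_2 = 6(S'(3) - Δ_1) = 24.
Forward elimination and back-substitution give m_0 = -5/12, m_1 = -11/3, m_2 = 83/6.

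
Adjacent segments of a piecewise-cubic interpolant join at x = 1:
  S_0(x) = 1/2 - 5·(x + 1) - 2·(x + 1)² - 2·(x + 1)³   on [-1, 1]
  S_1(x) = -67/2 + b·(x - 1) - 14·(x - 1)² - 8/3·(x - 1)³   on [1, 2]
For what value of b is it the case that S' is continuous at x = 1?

-37

S_0'(x) = -5 - 4·(x + 1) - 6·(x + 1)², so S_0'(1) = -37. On the right, S_1'(1) = b, so b = -37.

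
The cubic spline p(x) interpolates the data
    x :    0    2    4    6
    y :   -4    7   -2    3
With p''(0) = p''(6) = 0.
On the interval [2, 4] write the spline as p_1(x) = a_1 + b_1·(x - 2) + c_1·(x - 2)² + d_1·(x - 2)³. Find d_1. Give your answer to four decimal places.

1.4167

With m_i denoting the second derivative at x_i, h_i = 2, 2, 2, and Δ_i = (y_(i+1) − y_i)/h_i = 11/2, -9/2, 5/2:
  2·m_0 + 8·m_1 + 2·m_2 = 6(Δ_1 - Δ_0) = -60
  2·m_1 + 8·m_2 + 2·m_3 = 6(Δ_2 - Δ_1) = 42
Natural end conditions: m_0 = m_3 = 0.
Solving: m_0 = 0, m_1 = -47/5, m_2 = 38/5, m_3 = 0.
On [2, 4], with p_1(x) = a_1 + b_1·(x - 2) + c_1·(x - 2)² + d_1·(x - 2)³: c_1 = m_1/2 = -47/10, d_1 = (m_2 - m_1)/(6h_1) = 17/12, b_1 = Δ_1 - h_1(2m_1 + m_2)/6 = -23/30.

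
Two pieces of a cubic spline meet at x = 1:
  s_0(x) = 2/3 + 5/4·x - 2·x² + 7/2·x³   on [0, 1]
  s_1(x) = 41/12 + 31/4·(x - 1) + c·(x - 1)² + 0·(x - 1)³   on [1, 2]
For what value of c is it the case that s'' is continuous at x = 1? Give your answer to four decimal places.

s_0''(x) = -4 + 21·x, so s_0''(1) = 17. On the right, s_1''(1) = 2c, so c = 17/2.

8.5000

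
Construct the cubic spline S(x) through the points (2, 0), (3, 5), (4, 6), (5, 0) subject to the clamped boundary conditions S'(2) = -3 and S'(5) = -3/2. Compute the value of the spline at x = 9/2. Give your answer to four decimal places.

Let M_i = S''(x_i). Step sizes h_i = 1, 1, 1; slopes of the chords Δ_i = (y_(i+1) - y_i)/h_i = 5, 1, -6.
  1·M_0 + 4·M_1 + 1·M_2 = 6(Δ_1 - Δ_0) = -24
  1·M_1 + 4·M_2 + 1·M_3 = 6(Δ_2 - Δ_1) = -42
Clamped end conditions give two more equations: 2h_0·M_0 + h_0·M_1 = 6(Δ_0 - S'(2)) = 48 and h_2·M_2 + 2h_2·M_3 = 6(S'(5) - Δ_2) = 27.
Hence M_0 = 29, M_1 = -10, M_2 = -13, M_3 = 20.
On [4, 5], S(x) = 6 - 5·(x - 4) - 13/2·(x - 4)² + 11/2·(x - 4)³.
With (x - 4) = 1/2: S(9/2) = 41/16.

2.5625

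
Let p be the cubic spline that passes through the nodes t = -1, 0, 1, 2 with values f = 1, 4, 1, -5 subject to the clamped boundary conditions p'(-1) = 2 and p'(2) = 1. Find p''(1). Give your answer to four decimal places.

Let M_i = p''(x_i). Step sizes h_i = 1, 1, 1; slopes of the chords Δ_i = (y_(i+1) - y_i)/h_i = 3, -3, -6.
  1·M_0 + 4·M_1 + 1·M_2 = 6(Δ_1 - Δ_0) = -36
  1·M_1 + 4·M_2 + 1·M_3 = 6(Δ_2 - Δ_1) = -18
Clamped end conditions give two more equations: 2h_0·M_0 + h_0·M_1 = 6(Δ_0 - p'(-1)) = 6 and h_2·M_2 + 2h_2·M_3 = 6(p'(2) - Δ_2) = 42.
Hence M_0 = 22/3, M_1 = -26/3, M_2 = -26/3, M_3 = 76/3.

-8.6667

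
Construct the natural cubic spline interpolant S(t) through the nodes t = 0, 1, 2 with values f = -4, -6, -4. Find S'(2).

3

With σ_i denoting the second derivative at x_i, h_i = 1, 1, and Δ_i = (y_(i+1) − y_i)/h_i = -2, 2:
  1·σ_0 + 4·σ_1 + 1·σ_2 = 6(Δ_1 - Δ_0) = 24
Natural end conditions: σ_0 = σ_2 = 0.
Solving: σ_0 = 0, σ_1 = 6, σ_2 = 0.
On [1, 2], S'(t) = b_1 + 2c_1·(t - 1) + 3d_1·(t - 1)² with b_1 = Δ_1 - h_1(2σ_1 + σ_2)/6 = 0, c_1 = σ_1/2 = 3, d_1 = (σ_2 - σ_1)/(6h_1) = -1. So S'(2) = 3.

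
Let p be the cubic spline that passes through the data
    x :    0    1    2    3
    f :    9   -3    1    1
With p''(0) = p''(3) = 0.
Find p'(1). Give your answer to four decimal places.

-2.9333

With M_i denoting the second derivative at x_i, h_i = 1, 1, 1, and Δ_i = (y_(i+1) − y_i)/h_i = -12, 4, 0:
  1·M_0 + 4·M_1 + 1·M_2 = 6(Δ_1 - Δ_0) = 96
  1·M_1 + 4·M_2 + 1·M_3 = 6(Δ_2 - Δ_1) = -24
Natural end conditions: M_0 = M_3 = 0.
Solving: M_0 = 0, M_1 = 136/5, M_2 = -64/5, M_3 = 0.
On [1, 2], p'(x) = b_1 + 2c_1·(x - 1) + 3d_1·(x - 1)² with b_1 = Δ_1 - h_1(2M_1 + M_2)/6 = -44/15, c_1 = M_1/2 = 68/5, d_1 = (M_2 - M_1)/(6h_1) = -20/3. So p'(1) = -44/15.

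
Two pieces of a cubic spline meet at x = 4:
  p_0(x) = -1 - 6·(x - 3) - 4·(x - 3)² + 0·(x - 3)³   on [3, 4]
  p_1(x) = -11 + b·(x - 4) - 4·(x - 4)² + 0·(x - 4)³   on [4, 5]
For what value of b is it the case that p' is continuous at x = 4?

-14

p_0'(x) = -6 - 8·(x - 3) + 0·(x - 3)², so p_0'(4) = -14. On the right, p_1'(4) = b, so b = -14.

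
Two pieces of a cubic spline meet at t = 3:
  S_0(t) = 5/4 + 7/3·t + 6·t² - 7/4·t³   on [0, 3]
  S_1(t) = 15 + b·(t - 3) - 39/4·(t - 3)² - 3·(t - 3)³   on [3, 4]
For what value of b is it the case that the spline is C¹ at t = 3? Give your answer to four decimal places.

S_0'(t) = 7/3 + 12·t - 21/4·t², so S_0'(3) = -107/12. On the right, S_1'(3) = b, so b = -107/12.

-8.9167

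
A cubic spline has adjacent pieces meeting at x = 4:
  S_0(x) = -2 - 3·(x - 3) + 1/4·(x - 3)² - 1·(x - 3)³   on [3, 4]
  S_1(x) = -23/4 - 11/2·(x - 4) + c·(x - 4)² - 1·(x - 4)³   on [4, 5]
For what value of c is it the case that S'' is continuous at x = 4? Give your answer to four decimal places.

S_0''(x) = 1/2 - 6·(x - 3), so S_0''(4) = -11/2. On the right, S_1''(4) = 2c, so c = -11/4.

-2.7500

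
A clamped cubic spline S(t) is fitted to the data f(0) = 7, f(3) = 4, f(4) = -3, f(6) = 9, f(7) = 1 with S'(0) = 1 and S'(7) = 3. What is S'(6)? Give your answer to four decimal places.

Let m_i = S''(x_i). Step sizes h_i = 3, 1, 2, 1; slopes of the chords Δ_i = (y_(i+1) - y_i)/h_i = -1, -7, 6, -8.
  3·m_0 + 8·m_1 + 1·m_2 = 6(Δ_1 - Δ_0) = -36
  1·m_1 + 6·m_2 + 2·m_3 = 6(Δ_2 - Δ_1) = 78
  2·m_2 + 6·m_3 + 1·m_4 = 6(Δ_3 - Δ_2) = -84
Clamped end conditions give two more equations: 2h_0·m_0 + h_0·m_1 = 6(Δ_0 - S'(0)) = -12 and h_3·m_3 + 2h_3·m_4 = 6(S'(7) - Δ_3) = 66.
Solving: m_0 = 267/122, m_1 = -511/61, m_2 = 2983/122, m_3 = -1840/61, m_4 = 2933/61.
On [6, 7], S'(t) = b_3 + 2c_3·(t - 6) + 3d_3·(t - 6)² with b_3 = Δ_3 - h_3(2m_3 + m_4)/6 = -727/122, c_3 = m_3/2 = -920/61, d_3 = (m_4 - m_3)/(6h_3) = 1591/122. So S'(6) = -727/122.

-5.9590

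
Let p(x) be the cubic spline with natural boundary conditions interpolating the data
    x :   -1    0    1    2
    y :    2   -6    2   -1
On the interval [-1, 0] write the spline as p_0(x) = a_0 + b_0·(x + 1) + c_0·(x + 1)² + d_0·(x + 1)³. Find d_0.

5

Let M_i = p''(x_i). Step sizes h_i = 1, 1, 1; slopes of the chords Δ_i = (y_(i+1) - y_i)/h_i = -8, 8, -3.
  1·M_0 + 4·M_1 + 1·M_2 = 6(Δ_1 - Δ_0) = 96
  1·M_1 + 4·M_2 + 1·M_3 = 6(Δ_2 - Δ_1) = -66
Natural end conditions: M_0 = M_3 = 0.
Forward elimination and back-substitution give M_0 = 0, M_1 = 30, M_2 = -24, M_3 = 0.
On [-1, 0], with p_0(x) = a_0 + b_0·(x + 1) + c_0·(x + 1)² + d_0·(x + 1)³: c_0 = M_0/2 = 0, d_0 = (M_1 - M_0)/(6h_0) = 5, b_0 = Δ_0 - h_0(2M_0 + M_1)/6 = -13.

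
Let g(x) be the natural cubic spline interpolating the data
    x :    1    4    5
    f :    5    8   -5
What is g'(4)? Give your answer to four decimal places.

-9.5000

Put M_i = g'' at the i-th knot. Here h = (3, 1) and Δ = (1, -13), so the interior equations h_(i-1)·M_(i-1) + 2(h_(i-1)+h_i)·M_i + h_i·M_(i+1) = 6(Δ_i − Δ_(i-1)) read
  3·M_0 + 8·M_1 + 1·M_2 = 6(Δ_1 - Δ_0) = -84
Natural end conditions: M_0 = M_2 = 0.
Hence M_0 = 0, M_1 = -21/2, M_2 = 0.
On [4, 5], g'(x) = b_1 + 2c_1·(x - 4) + 3d_1·(x - 4)² with b_1 = Δ_1 - h_1(2M_1 + M_2)/6 = -19/2, c_1 = M_1/2 = -21/4, d_1 = (M_2 - M_1)/(6h_1) = 7/4. So g'(4) = -19/2.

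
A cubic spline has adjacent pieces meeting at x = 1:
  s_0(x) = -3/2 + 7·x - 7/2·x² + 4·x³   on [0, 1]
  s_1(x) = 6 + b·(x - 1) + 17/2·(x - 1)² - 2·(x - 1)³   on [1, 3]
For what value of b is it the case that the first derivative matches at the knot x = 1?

12

s_0'(x) = 7 - 7·x + 12·x², so s_0'(1) = 12. On the right, s_1'(1) = b, so b = 12.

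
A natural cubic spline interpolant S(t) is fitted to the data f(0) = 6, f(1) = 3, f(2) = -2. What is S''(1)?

Let m_i = S''(x_i). Step sizes h_i = 1, 1; slopes of the chords Δ_i = (y_(i+1) - y_i)/h_i = -3, -5.
  1·m_0 + 4·m_1 + 1·m_2 = 6(Δ_1 - Δ_0) = -12
Natural end conditions: m_0 = m_2 = 0.
Solving: m_0 = 0, m_1 = -3, m_2 = 0.

-3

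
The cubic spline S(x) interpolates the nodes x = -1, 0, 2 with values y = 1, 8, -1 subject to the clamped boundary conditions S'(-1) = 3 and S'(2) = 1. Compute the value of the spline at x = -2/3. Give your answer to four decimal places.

Write M_i for S''(x_i). With h_i = 1, 2 and divided differences Δ_i = 7, -9/2, the continuity of S' gives the tridiagonal system
  1·M_0 + 6·M_1 + 2·M_2 = 6(Δ_1 - Δ_0) = -69
Clamped end conditions give two more equations: 2h_0·M_0 + h_0·M_1 = 6(Δ_0 - S'(-1)) = 24 and h_1·M_1 + 2h_1·M_2 = 6(S'(2) - Δ_1) = 33.
Solving the tridiagonal system: M_0 = 137/6, M_1 = -65/3, M_2 = 229/12.
On [-1, 0], S(x) = 1 + 3·(x + 1) + 137/12·(x + 1)² - 89/12·(x + 1)³.
With (x + 1) = 1/3: S(-2/3) = 485/162.

2.9938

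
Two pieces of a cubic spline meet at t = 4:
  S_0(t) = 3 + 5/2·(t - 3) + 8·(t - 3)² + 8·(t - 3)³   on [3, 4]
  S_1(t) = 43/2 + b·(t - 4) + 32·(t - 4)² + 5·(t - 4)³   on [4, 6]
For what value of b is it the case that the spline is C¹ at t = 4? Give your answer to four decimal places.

S_0'(t) = 5/2 + 16·(t - 3) + 24·(t - 3)², so S_0'(4) = 85/2. On the right, S_1'(4) = b, so b = 85/2.

42.5000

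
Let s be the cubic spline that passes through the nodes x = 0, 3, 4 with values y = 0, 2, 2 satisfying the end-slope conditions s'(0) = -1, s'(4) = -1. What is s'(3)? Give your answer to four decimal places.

Write M_i for s''(x_i). With h_i = 3, 1 and divided differences Δ_i = 2/3, 0, the continuity of s' gives the tridiagonal system
  3·M_0 + 8·M_1 + 1·M_2 = 6(Δ_1 - Δ_0) = -4
Clamped end conditions give two more equations: 2h_0·M_0 + h_0·M_1 = 6(Δ_0 - s'(0)) = 10 and h_1·M_1 + 2h_1·M_2 = 6(s'(4) - Δ_1) = -6.
Solving: M_0 = 13/6, M_1 = -1, M_2 = -5/2.
On [3, 4], s'(x) = b_1 + 2c_1·(x - 3) + 3d_1·(x - 3)² with b_1 = Δ_1 - h_1(2M_1 + M_2)/6 = 3/4, c_1 = M_1/2 = -1/2, d_1 = (M_2 - M_1)/(6h_1) = -1/4. So s'(3) = 3/4.

0.7500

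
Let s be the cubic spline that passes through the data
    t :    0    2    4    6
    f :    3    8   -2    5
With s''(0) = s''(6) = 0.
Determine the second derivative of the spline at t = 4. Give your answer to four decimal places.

Let σ_i = s''(x_i). Step sizes h_i = 2, 2, 2; slopes of the chords Δ_i = (y_(i+1) - y_i)/h_i = 5/2, -5, 7/2.
  2·σ_0 + 8·σ_1 + 2·σ_2 = 6(Δ_1 - Δ_0) = -45
  2·σ_1 + 8·σ_2 + 2·σ_3 = 6(Δ_2 - Δ_1) = 51
Natural end conditions: σ_0 = σ_3 = 0.
Hence σ_0 = 0, σ_1 = -77/10, σ_2 = 83/10, σ_3 = 0.

8.3000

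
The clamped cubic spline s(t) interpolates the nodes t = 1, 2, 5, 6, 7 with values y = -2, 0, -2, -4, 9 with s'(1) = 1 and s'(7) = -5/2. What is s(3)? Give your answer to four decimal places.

Put m_i = s'' at the i-th knot. Here h = (1, 3, 1, 1) and Δ = (2, -2/3, -2, 13), so the interior equations h_(i-1)·m_(i-1) + 2(h_(i-1)+h_i)·m_i + h_i·m_(i+1) = 6(Δ_i − Δ_(i-1)) read
  1·m_0 + 8·m_1 + 3·m_2 = 6(Δ_1 - Δ_0) = -16
  3·m_1 + 8·m_2 + 1·m_3 = 6(Δ_2 - Δ_1) = -8
  1·m_2 + 4·m_3 + 1·m_4 = 6(Δ_3 - Δ_2) = 90
Clamped end conditions give two more equations: 2h_0·m_0 + h_0·m_1 = 6(Δ_0 - s'(1)) = 6 and h_3·m_3 + 2h_3·m_4 = 6(s'(7) - Δ_3) = -93.
Hence m_0 = 697/228, m_1 = -13/114, m_2 = -1379/228, m_3 = 4643/114, m_4 = -15245/228.
On [2, 5], s(t) = 0 + 1127/456·(t - 2) - 13/228·(t - 2)² - 451/1368·(t - 2)³.
With (t - 2) = 1: s(3) = 713/342.

2.0848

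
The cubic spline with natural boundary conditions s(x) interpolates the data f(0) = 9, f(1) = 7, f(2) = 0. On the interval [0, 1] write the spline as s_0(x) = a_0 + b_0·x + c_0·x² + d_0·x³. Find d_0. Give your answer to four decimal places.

-1.2500

Put m_i = s'' at the i-th knot. Here h = (1, 1) and Δ = (-2, -7), so the interior equations h_(i-1)·m_(i-1) + 2(h_(i-1)+h_i)·m_i + h_i·m_(i+1) = 6(Δ_i − Δ_(i-1)) read
  1·m_0 + 4·m_1 + 1·m_2 = 6(Δ_1 - Δ_0) = -30
Natural end conditions: m_0 = m_2 = 0.
Solving the tridiagonal system: m_0 = 0, m_1 = -15/2, m_2 = 0.
On [0, 1], with s_0(x) = a_0 + b_0·x + c_0·x² + d_0·x³: c_0 = m_0/2 = 0, d_0 = (m_1 - m_0)/(6h_0) = -5/4, b_0 = Δ_0 - h_0(2m_0 + m_1)/6 = -3/4.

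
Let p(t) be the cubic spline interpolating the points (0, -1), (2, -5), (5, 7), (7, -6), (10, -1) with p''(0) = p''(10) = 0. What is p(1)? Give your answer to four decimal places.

-4.6207

Put M_i = p'' at the i-th knot. Here h = (2, 3, 2, 3) and Δ = (-2, 4, -13/2, 5/3), so the interior equations h_(i-1)·M_(i-1) + 2(h_(i-1)+h_i)·M_i + h_i·M_(i+1) = 6(Δ_i − Δ_(i-1)) read
  2·M_0 + 10·M_1 + 3·M_2 = 6(Δ_1 - Δ_0) = 36
  3·M_1 + 10·M_2 + 2·M_3 = 6(Δ_2 - Δ_1) = -63
  2·M_2 + 10·M_3 + 3·M_4 = 6(Δ_3 - Δ_2) = 49
Natural end conditions: M_0 = M_4 = 0.
Solving: M_0 = 0, M_1 = 188/29, M_2 = -836/87, M_3 = 1187/174, M_4 = 0.
On [0, 2], p(t) = -1 - 362/87·t + 0·t² + 47/87·t³.
With t = 1: p(1) = -134/29.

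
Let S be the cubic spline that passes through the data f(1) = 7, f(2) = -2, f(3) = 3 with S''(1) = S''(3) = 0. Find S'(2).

-2

Put M_i = S'' at the i-th knot. Here h = (1, 1) and Δ = (-9, 5), so the interior equations h_(i-1)·M_(i-1) + 2(h_(i-1)+h_i)·M_i + h_i·M_(i+1) = 6(Δ_i − Δ_(i-1)) read
  1·M_0 + 4·M_1 + 1·M_2 = 6(Δ_1 - Δ_0) = 84
Natural end conditions: M_0 = M_2 = 0.
Forward elimination and back-substitution give M_0 = 0, M_1 = 21, M_2 = 0.
On [2, 3], S'(t) = b_1 + 2c_1·(t - 2) + 3d_1·(t - 2)² with b_1 = Δ_1 - h_1(2M_1 + M_2)/6 = -2, c_1 = M_1/2 = 21/2, d_1 = (M_2 - M_1)/(6h_1) = -7/2. So S'(2) = -2.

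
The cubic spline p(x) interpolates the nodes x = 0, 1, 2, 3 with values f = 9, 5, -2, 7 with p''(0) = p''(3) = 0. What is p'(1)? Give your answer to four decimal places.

-7.7333

With M_i denoting the second derivative at x_i, h_i = 1, 1, 1, and Δ_i = (y_(i+1) − y_i)/h_i = -4, -7, 9:
  1·M_0 + 4·M_1 + 1·M_2 = 6(Δ_1 - Δ_0) = -18
  1·M_1 + 4·M_2 + 1·M_3 = 6(Δ_2 - Δ_1) = 96
Natural end conditions: M_0 = M_3 = 0.
Solving: M_0 = 0, M_1 = -56/5, M_2 = 134/5, M_3 = 0.
On [1, 2], p'(x) = b_1 + 2c_1·(x - 1) + 3d_1·(x - 1)² with b_1 = Δ_1 - h_1(2M_1 + M_2)/6 = -116/15, c_1 = M_1/2 = -28/5, d_1 = (M_2 - M_1)/(6h_1) = 19/3. So p'(1) = -116/15.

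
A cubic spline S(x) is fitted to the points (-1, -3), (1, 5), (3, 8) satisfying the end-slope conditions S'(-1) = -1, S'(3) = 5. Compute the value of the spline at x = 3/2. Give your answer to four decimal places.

Let M_i = S''(x_i). Step sizes h_i = 2, 2; slopes of the chords Δ_i = (y_(i+1) - y_i)/h_i = 4, 3/2.
  2·M_0 + 8·M_1 + 2·M_2 = 6(Δ_1 - Δ_0) = -15
Clamped end conditions give two more equations: 2h_0·M_0 + h_0·M_1 = 6(Δ_0 - S'(-1)) = 30 and h_1·M_1 + 2h_1·M_2 = 6(S'(3) - Δ_1) = 21.
Solving the tridiagonal system: M_0 = 87/8, M_1 = -27/4, M_2 = 69/8.
On [1, 3], S(x) = 5 + 25/8·(x - 1) - 27/8·(x - 1)² + 41/32·(x - 1)³.
With (x - 1) = 1/2: S(3/2) = 1505/256.

5.8789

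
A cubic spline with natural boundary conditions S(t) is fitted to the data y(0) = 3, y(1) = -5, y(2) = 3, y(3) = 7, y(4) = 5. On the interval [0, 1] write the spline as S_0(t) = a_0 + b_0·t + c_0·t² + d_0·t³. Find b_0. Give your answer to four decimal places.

-12.4643

Let M_i = S''(x_i). Step sizes h_i = 1, 1, 1, 1; slopes of the chords Δ_i = (y_(i+1) - y_i)/h_i = -8, 8, 4, -2.
  1·M_0 + 4·M_1 + 1·M_2 = 6(Δ_1 - Δ_0) = 96
  1·M_1 + 4·M_2 + 1·M_3 = 6(Δ_2 - Δ_1) = -24
  1·M_2 + 4·M_3 + 1·M_4 = 6(Δ_3 - Δ_2) = -36
Natural end conditions: M_0 = M_4 = 0.
Hence M_0 = 0, M_1 = 375/14, M_2 = -78/7, M_3 = -87/14, M_4 = 0.
On [0, 1], with S_0(t) = a_0 + b_0·t + c_0·t² + d_0·t³: c_0 = M_0/2 = 0, d_0 = (M_1 - M_0)/(6h_0) = 125/28, b_0 = Δ_0 - h_0(2M_0 + M_1)/6 = -349/28.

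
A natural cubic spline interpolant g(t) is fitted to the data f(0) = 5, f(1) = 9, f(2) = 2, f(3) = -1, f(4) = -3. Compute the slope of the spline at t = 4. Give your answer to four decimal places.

Write m_i for g''(x_i). With h_i = 1, 1, 1, 1 and divided differences Δ_i = 4, -7, -3, -2, the continuity of g' gives the tridiagonal system
  1·m_0 + 4·m_1 + 1·m_2 = 6(Δ_1 - Δ_0) = -66
  1·m_1 + 4·m_2 + 1·m_3 = 6(Δ_2 - Δ_1) = 24
  1·m_2 + 4·m_3 + 1·m_4 = 6(Δ_3 - Δ_2) = 6
Natural end conditions: m_0 = m_4 = 0.
Forward elimination and back-substitution give m_0 = 0, m_1 = -135/7, m_2 = 78/7, m_3 = -9/7, m_4 = 0.
On [3, 4], g'(t) = b_3 + 2c_3·(t - 3) + 3d_3·(t - 3)² with b_3 = Δ_3 - h_3(2m_3 + m_4)/6 = -11/7, c_3 = m_3/2 = -9/14, d_3 = (m_4 - m_3)/(6h_3) = 3/14. So g'(4) = -31/14.

-2.2143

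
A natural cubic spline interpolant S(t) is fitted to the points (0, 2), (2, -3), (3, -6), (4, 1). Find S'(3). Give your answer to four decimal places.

With M_i denoting the second derivative at x_i, h_i = 2, 1, 1, and Δ_i = (y_(i+1) − y_i)/h_i = -5/2, -3, 7:
  2·M_0 + 6·M_1 + 1·M_2 = 6(Δ_1 - Δ_0) = -3
  1·M_1 + 4·M_2 + 1·M_3 = 6(Δ_2 - Δ_1) = 60
Natural end conditions: M_0 = M_3 = 0.
Forward elimination and back-substitution give M_0 = 0, M_1 = -72/23, M_2 = 363/23, M_3 = 0.
On [3, 4], S'(t) = b_2 + 2c_2·(t - 3) + 3d_2·(t - 3)² with b_2 = Δ_2 - h_2(2M_2 + M_3)/6 = 40/23, c_2 = M_2/2 = 363/46, d_2 = (M_3 - M_2)/(6h_2) = -121/46. So S'(3) = 40/23.

1.7391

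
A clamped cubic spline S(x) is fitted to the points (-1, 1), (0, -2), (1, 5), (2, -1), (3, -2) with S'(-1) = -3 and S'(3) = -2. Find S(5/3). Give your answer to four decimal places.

1.3862

Write σ_i for S''(x_i). With h_i = 1, 1, 1, 1 and divided differences Δ_i = -3, 7, -6, -1, the continuity of S' gives the tridiagonal system
  1·σ_0 + 4·σ_1 + 1·σ_2 = 6(Δ_1 - Δ_0) = 60
  1·σ_1 + 4·σ_2 + 1·σ_3 = 6(Δ_2 - Δ_1) = -78
  1·σ_2 + 4·σ_3 + 1·σ_4 = 6(Δ_3 - Δ_2) = 30
Clamped end conditions give two more equations: 2h_0·σ_0 + h_0·σ_1 = 6(Δ_0 - S'(-1)) = 0 and h_3·σ_3 + 2h_3·σ_4 = 6(S'(3) - Δ_3) = -6.
Forward elimination and back-substitution give σ_0 = -181/14, σ_1 = 181/7, σ_2 = -61/2, σ_3 = 127/7, σ_4 = -169/14.
On [1, 2], S(x) = 5 + 8/7·(x - 1) - 61/4·(x - 1)² + 227/28·(x - 1)³.
With (x - 1) = 2/3: S(5/3) = 262/189.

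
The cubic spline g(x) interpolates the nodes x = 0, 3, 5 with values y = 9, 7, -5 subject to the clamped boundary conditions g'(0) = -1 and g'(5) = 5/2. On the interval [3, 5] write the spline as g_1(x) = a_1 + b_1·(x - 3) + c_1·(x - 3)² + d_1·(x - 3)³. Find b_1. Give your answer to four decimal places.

Let M_i = g''(x_i). Step sizes h_i = 3, 2; slopes of the chords Δ_i = (y_(i+1) - y_i)/h_i = -2/3, -6.
  3·M_0 + 10·M_1 + 2·M_2 = 6(Δ_1 - Δ_0) = -32
Clamped end conditions give two more equations: 2h_0·M_0 + h_0·M_1 = 6(Δ_0 - g'(0)) = 2 and h_1·M_1 + 2h_1·M_2 = 6(g'(5) - Δ_1) = 51.
Forward elimination and back-substitution give M_0 = 127/30, M_1 = -39/5, M_2 = 333/20.
On [3, 5], with g_1(x) = a_1 + b_1·(x - 3) + c_1·(x - 3)² + d_1·(x - 3)³: c_1 = M_1/2 = -39/10, d_1 = (M_2 - M_1)/(6h_1) = 163/80, b_1 = Δ_1 - h_1(2M_1 + M_2)/6 = -127/20.

-6.3500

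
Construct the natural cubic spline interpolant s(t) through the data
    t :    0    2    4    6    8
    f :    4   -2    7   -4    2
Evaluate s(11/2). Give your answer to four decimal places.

With M_i denoting the second derivative at x_i, h_i = 2, 2, 2, 2, and Δ_i = (y_(i+1) − y_i)/h_i = -3, 9/2, -11/2, 3:
  2·M_0 + 8·M_1 + 2·M_2 = 6(Δ_1 - Δ_0) = 45
  2·M_1 + 8·M_2 + 2·M_3 = 6(Δ_2 - Δ_1) = -60
  2·M_2 + 8·M_3 + 2·M_4 = 6(Δ_3 - Δ_2) = 51
Natural end conditions: M_0 = M_4 = 0.
Hence M_0 = 0, M_1 = 69/8, M_2 = -12, M_3 = 75/8, M_4 = 0.
On [4, 6], s(t) = 7 - 5/8·(t - 4) - 6·(t - 4)² + 57/32·(t - 4)³.
With (t - 4) = 3/2: s(11/2) = -365/256.

-1.4258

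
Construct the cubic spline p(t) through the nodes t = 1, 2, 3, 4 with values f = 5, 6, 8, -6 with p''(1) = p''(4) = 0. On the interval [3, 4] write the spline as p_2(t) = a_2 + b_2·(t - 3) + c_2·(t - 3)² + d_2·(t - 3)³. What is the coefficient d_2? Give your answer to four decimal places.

4.3333

Write σ_i for p''(x_i). With h_i = 1, 1, 1 and divided differences Δ_i = 1, 2, -14, the continuity of p' gives the tridiagonal system
  1·σ_0 + 4·σ_1 + 1·σ_2 = 6(Δ_1 - Δ_0) = 6
  1·σ_1 + 4·σ_2 + 1·σ_3 = 6(Δ_2 - Δ_1) = -96
Natural end conditions: σ_0 = σ_3 = 0.
Forward elimination and back-substitution give σ_0 = 0, σ_1 = 8, σ_2 = -26, σ_3 = 0.
On [3, 4], with p_2(t) = a_2 + b_2·(t - 3) + c_2·(t - 3)² + d_2·(t - 3)³: c_2 = σ_2/2 = -13, d_2 = (σ_3 - σ_2)/(6h_2) = 13/3, b_2 = Δ_2 - h_2(2σ_2 + σ_3)/6 = -16/3.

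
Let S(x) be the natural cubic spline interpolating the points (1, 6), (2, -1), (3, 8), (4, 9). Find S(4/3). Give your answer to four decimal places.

2.2444

With M_i denoting the second derivative at x_i, h_i = 1, 1, 1, and Δ_i = (y_(i+1) − y_i)/h_i = -7, 9, 1:
  1·M_0 + 4·M_1 + 1·M_2 = 6(Δ_1 - Δ_0) = 96
  1·M_1 + 4·M_2 + 1·M_3 = 6(Δ_2 - Δ_1) = -48
Natural end conditions: M_0 = M_3 = 0.
Solving: M_0 = 0, M_1 = 144/5, M_2 = -96/5, M_3 = 0.
On [1, 2], S(x) = 6 - 59/5·(x - 1) + 0·(x - 1)² + 24/5·(x - 1)³.
With (x - 1) = 1/3: S(4/3) = 101/45.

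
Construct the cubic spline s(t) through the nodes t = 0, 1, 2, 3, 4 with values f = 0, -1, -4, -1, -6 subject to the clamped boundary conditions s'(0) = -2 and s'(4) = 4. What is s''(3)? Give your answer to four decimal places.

-26.5714

With m_i denoting the second derivative at x_i, h_i = 1, 1, 1, 1, and Δ_i = (y_(i+1) − y_i)/h_i = -1, -3, 3, -5:
  1·m_0 + 4·m_1 + 1·m_2 = 6(Δ_1 - Δ_0) = -12
  1·m_1 + 4·m_2 + 1·m_3 = 6(Δ_2 - Δ_1) = 36
  1·m_2 + 4·m_3 + 1·m_4 = 6(Δ_3 - Δ_2) = -48
Clamped end conditions give two more equations: 2h_0·m_0 + h_0·m_1 = 6(Δ_0 - s'(0)) = 6 and h_3·m_3 + 2h_3·m_4 = 6(s'(4) - Δ_3) = 54.
Forward elimination and back-substitution give m_0 = 54/7, m_1 = -66/7, m_2 = 18, m_3 = -186/7, m_4 = 282/7.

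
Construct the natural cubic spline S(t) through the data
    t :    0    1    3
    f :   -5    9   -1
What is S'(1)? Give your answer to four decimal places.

Let m_i = S''(x_i). Step sizes h_i = 1, 2; slopes of the chords Δ_i = (y_(i+1) - y_i)/h_i = 14, -5.
  1·m_0 + 6·m_1 + 2·m_2 = 6(Δ_1 - Δ_0) = -114
Natural end conditions: m_0 = m_2 = 0.
Solving the tridiagonal system: m_0 = 0, m_1 = -19, m_2 = 0.
On [1, 3], S'(t) = b_1 + 2c_1·(t - 1) + 3d_1·(t - 1)² with b_1 = Δ_1 - h_1(2m_1 + m_2)/6 = 23/3, c_1 = m_1/2 = -19/2, d_1 = (m_2 - m_1)/(6h_1) = 19/12. So S'(1) = 23/3.

7.6667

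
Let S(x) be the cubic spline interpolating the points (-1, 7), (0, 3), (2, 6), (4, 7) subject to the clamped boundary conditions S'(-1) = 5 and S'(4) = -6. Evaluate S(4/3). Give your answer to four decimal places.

Write m_i for S''(x_i). With h_i = 1, 2, 2 and divided differences Δ_i = -4, 3/2, 1/2, the continuity of S' gives the tridiagonal system
  1·m_0 + 6·m_1 + 2·m_2 = 6(Δ_1 - Δ_0) = 33
  2·m_1 + 8·m_2 + 2·m_3 = 6(Δ_2 - Δ_1) = -6
Clamped end conditions give two more equations: 2h_0·m_0 + h_0·m_1 = 6(Δ_0 - S'(-1)) = -54 and h_2·m_2 + 2h_2·m_3 = 6(S'(4) - Δ_2) = -39.
Hence m_0 = -752/23, m_1 = 262/23, m_2 = -61/46, m_3 = -209/23.
On [0, 2], S(x) = 3 - 130/23·x + 131/23·x² - 195/184·x³.
With x = 4/3: S(4/3) = 637/207.

3.0773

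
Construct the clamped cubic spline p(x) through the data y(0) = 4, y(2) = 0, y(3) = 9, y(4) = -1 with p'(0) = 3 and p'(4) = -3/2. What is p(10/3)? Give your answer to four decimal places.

6.1549

Put M_i = p'' at the i-th knot. Here h = (2, 1, 1) and Δ = (-2, 9, -10), so the interior equations h_(i-1)·M_(i-1) + 2(h_(i-1)+h_i)·M_i + h_i·M_(i+1) = 6(Δ_i − Δ_(i-1)) read
  2·M_0 + 6·M_1 + 1·M_2 = 6(Δ_1 - Δ_0) = 66
  1·M_1 + 4·M_2 + 1·M_3 = 6(Δ_2 - Δ_1) = -114
Clamped end conditions give two more equations: 2h_0·M_0 + h_0·M_1 = 6(Δ_0 - p'(0)) = -30 and h_2·M_2 + 2h_2·M_3 = 6(p'(4) - Δ_2) = 51.
Solving: M_0 = -447/22, M_1 = 282/11, M_2 = -519/11, M_3 = 540/11.
On [3, 4], p(x) = 9 - 27/11·(x - 3) - 519/22·(x - 3)² + 353/22·(x - 3)³.
With (x - 3) = 1/3: p(10/3) = 1828/297.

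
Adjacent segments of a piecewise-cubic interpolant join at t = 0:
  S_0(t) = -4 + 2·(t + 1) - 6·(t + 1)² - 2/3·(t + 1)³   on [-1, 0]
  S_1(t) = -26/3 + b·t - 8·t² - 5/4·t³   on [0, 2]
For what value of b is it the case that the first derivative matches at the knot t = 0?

-12

S_0'(t) = 2 - 12·(t + 1) - 2·(t + 1)², so S_0'(0) = -12. On the right, S_1'(0) = b, so b = -12.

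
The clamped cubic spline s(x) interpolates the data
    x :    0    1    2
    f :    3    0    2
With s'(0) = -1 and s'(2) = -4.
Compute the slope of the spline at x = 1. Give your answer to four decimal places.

0.5000

With M_i denoting the second derivative at x_i, h_i = 1, 1, and Δ_i = (y_(i+1) − y_i)/h_i = -3, 2:
  1·M_0 + 4·M_1 + 1·M_2 = 6(Δ_1 - Δ_0) = 30
Clamped end conditions give two more equations: 2h_0·M_0 + h_0·M_1 = 6(Δ_0 - s'(0)) = -12 and h_1·M_1 + 2h_1·M_2 = 6(s'(2) - Δ_1) = -36.
Forward elimination and back-substitution give M_0 = -15, M_1 = 18, M_2 = -27.
On [1, 2], s'(x) = b_1 + 2c_1·(x - 1) + 3d_1·(x - 1)² with b_1 = Δ_1 - h_1(2M_1 + M_2)/6 = 1/2, c_1 = M_1/2 = 9, d_1 = (M_2 - M_1)/(6h_1) = -15/2. So s'(1) = 1/2.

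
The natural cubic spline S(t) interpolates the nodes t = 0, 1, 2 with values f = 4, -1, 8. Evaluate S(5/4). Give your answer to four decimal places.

0.1016

Let M_i = S''(x_i). Step sizes h_i = 1, 1; slopes of the chords Δ_i = (y_(i+1) - y_i)/h_i = -5, 9.
  1·M_0 + 4·M_1 + 1·M_2 = 6(Δ_1 - Δ_0) = 84
Natural end conditions: M_0 = M_2 = 0.
Solving: M_0 = 0, M_1 = 21, M_2 = 0.
On [1, 2], S(t) = -1 + 2·(t - 1) + 21/2·(t - 1)² - 7/2·(t - 1)³.
With (t - 1) = 1/4: S(5/4) = 13/128.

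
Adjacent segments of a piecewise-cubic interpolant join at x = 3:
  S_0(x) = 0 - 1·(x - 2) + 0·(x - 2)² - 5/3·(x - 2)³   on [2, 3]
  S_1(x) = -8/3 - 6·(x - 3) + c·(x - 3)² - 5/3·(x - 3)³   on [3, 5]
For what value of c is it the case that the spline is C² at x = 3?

-5

S_0''(x) = 0 - 10·(x - 2), so S_0''(3) = -10. On the right, S_1''(3) = 2c, so c = -5.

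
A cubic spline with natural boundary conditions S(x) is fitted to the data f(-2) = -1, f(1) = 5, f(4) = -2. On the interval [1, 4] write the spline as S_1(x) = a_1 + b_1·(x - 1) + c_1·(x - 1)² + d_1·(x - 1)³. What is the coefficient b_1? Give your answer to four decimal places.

Write M_i for S''(x_i). With h_i = 3, 3 and divided differences Δ_i = 2, -7/3, the continuity of S' gives the tridiagonal system
  3·M_0 + 12·M_1 + 3·M_2 = 6(Δ_1 - Δ_0) = -26
Natural end conditions: M_0 = M_2 = 0.
Forward elimination and back-substitution give M_0 = 0, M_1 = -13/6, M_2 = 0.
On [1, 4], with S_1(x) = a_1 + b_1·(x - 1) + c_1·(x - 1)² + d_1·(x - 1)³: c_1 = M_1/2 = -13/12, d_1 = (M_2 - M_1)/(6h_1) = 13/108, b_1 = Δ_1 - h_1(2M_1 + M_2)/6 = -1/6.

-0.1667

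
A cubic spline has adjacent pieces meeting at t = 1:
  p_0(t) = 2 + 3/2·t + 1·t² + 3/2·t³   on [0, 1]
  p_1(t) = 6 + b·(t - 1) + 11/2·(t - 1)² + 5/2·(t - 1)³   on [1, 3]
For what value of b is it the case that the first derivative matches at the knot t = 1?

p_0'(t) = 3/2 + 2·t + 9/2·t², so p_0'(1) = 8. On the right, p_1'(1) = b, so b = 8.

8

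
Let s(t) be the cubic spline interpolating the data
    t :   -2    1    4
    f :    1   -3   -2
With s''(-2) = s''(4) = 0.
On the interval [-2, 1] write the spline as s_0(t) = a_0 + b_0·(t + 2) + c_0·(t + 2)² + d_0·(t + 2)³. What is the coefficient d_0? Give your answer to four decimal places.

0.0463

Let M_i = s''(x_i). Step sizes h_i = 3, 3; slopes of the chords Δ_i = (y_(i+1) - y_i)/h_i = -4/3, 1/3.
  3·M_0 + 12·M_1 + 3·M_2 = 6(Δ_1 - Δ_0) = 10
Natural end conditions: M_0 = M_2 = 0.
Solving: M_0 = 0, M_1 = 5/6, M_2 = 0.
On [-2, 1], with s_0(t) = a_0 + b_0·(t + 2) + c_0·(t + 2)² + d_0·(t + 2)³: c_0 = M_0/2 = 0, d_0 = (M_1 - M_0)/(6h_0) = 5/108, b_0 = Δ_0 - h_0(2M_0 + M_1)/6 = -7/4.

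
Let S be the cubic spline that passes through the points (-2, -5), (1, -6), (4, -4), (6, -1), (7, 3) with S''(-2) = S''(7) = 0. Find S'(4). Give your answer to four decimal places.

Let M_i = S''(x_i). Step sizes h_i = 3, 3, 2, 1; slopes of the chords Δ_i = (y_(i+1) - y_i)/h_i = -1/3, 2/3, 3/2, 4.
  3·M_0 + 12·M_1 + 3·M_2 = 6(Δ_1 - Δ_0) = 6
  3·M_1 + 10·M_2 + 2·M_3 = 6(Δ_2 - Δ_1) = 5
  2·M_2 + 6·M_3 + 1·M_4 = 6(Δ_3 - Δ_2) = 15
Natural end conditions: M_0 = M_4 = 0.
Solving the tridiagonal system: M_0 = 0, M_1 = 56/103, M_2 = -18/103, M_3 = 527/206, M_4 = 0.
On [4, 6], S'(x) = b_2 + 2c_2·(x - 4) + 3d_2·(x - 4)² with b_2 = Δ_2 - h_2(2M_2 + M_3)/6 = 236/309, c_2 = M_2/2 = -9/103, d_2 = (M_3 - M_2)/(6h_2) = 563/2472. So S'(4) = 236/309.

0.7638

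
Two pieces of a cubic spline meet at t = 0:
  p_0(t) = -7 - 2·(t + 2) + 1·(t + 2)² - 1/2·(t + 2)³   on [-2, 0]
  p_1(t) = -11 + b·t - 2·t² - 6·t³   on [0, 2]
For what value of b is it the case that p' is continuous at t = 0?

p_0'(t) = -2 + 2·(t + 2) - 3/2·(t + 2)², so p_0'(0) = -4. On the right, p_1'(0) = b, so b = -4.

-4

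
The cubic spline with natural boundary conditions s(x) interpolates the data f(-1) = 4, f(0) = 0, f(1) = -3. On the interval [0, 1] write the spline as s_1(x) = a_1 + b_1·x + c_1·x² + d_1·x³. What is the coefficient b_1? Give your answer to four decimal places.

-3.5000

Put m_i = s'' at the i-th knot. Here h = (1, 1) and Δ = (-4, -3), so the interior equations h_(i-1)·m_(i-1) + 2(h_(i-1)+h_i)·m_i + h_i·m_(i+1) = 6(Δ_i − Δ_(i-1)) read
  1·m_0 + 4·m_1 + 1·m_2 = 6(Δ_1 - Δ_0) = 6
Natural end conditions: m_0 = m_2 = 0.
Solving the tridiagonal system: m_0 = 0, m_1 = 3/2, m_2 = 0.
On [0, 1], with s_1(x) = a_1 + b_1·x + c_1·x² + d_1·x³: c_1 = m_1/2 = 3/4, d_1 = (m_2 - m_1)/(6h_1) = -1/4, b_1 = Δ_1 - h_1(2m_1 + m_2)/6 = -7/2.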